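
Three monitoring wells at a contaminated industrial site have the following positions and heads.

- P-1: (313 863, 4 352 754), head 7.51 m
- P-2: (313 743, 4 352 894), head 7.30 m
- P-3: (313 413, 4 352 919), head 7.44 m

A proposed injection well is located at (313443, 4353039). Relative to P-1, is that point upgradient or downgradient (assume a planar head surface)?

downgradient

Differences from P-1: to P-2 (Δx, Δy, Δh) = (-120, 140, -0.21); to P-3 = (-450, 165, -0.07).
Determinant of the coordinate differences = (-120)·165 − (-450)·140 = 43200.
∂h/∂x = [(-0.21)·165 − (-0.07)·140] / 43200 = -0.0005752
∂h/∂y = [(-120)·(-0.07) − (-450)·(-0.21)] / 43200 = -0.001993
Head at (313443, 4353039) = 7.51 + (-0.0005752)·(-420) + (-0.001993)·(285) = 7.18 m.
That is lower than the 7.51 m at P-1, so the point is downgradient.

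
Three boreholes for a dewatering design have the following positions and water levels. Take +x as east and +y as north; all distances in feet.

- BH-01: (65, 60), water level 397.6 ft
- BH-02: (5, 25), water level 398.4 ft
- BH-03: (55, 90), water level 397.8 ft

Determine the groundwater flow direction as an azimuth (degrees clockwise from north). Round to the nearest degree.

097°

With h = a·x + b·y + c and BH-01 as origin, the differences give:
  (-60)·a + (-35)·b = +0.8
  (-10)·a + 30·b = +0.2
Eliminate b (×30 and ×(-35), subtract): -2150·a = 31.00 → a = ∂h/∂x = -0.01442
Back-substitute: b = ∂h/∂y = +0.001860.
Flow direction (−∇h) has components (+0.01442 E, -0.001860 N).
Azimuth = atan2(E, N) = atan2(+0.01442, -0.001860) = 97.4° ≈ 097°.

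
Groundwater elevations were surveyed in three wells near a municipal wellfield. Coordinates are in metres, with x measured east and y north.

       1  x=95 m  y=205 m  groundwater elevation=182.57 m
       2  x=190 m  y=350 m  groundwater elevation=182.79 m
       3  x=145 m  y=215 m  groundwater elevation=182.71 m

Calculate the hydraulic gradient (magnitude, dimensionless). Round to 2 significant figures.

0.0029

With h = a·x + b·y + c and 1 as origin, the differences give:
  95·a + 145·b = +0.22
  50·a + 10·b = +0.14
Eliminate b (×10 and ×145, subtract): -6300·a = -18.100 → a = ∂h/∂x = +0.002873
Back-substitute: b = ∂h/∂y = -0.0003651.
|∇h| = √(0.002873² + -0.0003651²) = 0.002896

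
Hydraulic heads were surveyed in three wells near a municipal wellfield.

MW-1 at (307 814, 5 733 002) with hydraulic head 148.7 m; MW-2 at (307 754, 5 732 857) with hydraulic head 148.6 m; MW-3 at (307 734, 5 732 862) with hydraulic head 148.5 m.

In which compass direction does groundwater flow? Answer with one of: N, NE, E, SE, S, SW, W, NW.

Taking MW-1 as reference: MW-2−MW-1 = (-60, -145, -0.1); MW-3−MW-1 = (-80, -140, -0.2).
Determinant of the coordinate differences = (-60)·(-140) − (-80)·(-145) = -3200.
∂h/∂x = [(-0.1)·(-140) − (-0.2)·(-145)] / -3200 = +0.004687
∂h/∂y = [(-60)·(-0.2) − (-80)·(-0.1)] / -3200 = -0.001250
Flow = −∇h = (-0.004687 east, +0.001250 north), which points west.

W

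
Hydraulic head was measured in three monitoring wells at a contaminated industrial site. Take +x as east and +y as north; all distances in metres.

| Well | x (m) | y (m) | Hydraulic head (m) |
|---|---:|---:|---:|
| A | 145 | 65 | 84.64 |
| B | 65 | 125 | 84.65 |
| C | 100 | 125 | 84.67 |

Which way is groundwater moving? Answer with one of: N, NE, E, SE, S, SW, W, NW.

SW

With h = a·x + b·y + c and A as origin, the differences give:
  (-80)·a + 60·b = +0.01
  (-45)·a + 60·b = +0.03
Eliminate b (×60 and ×60, subtract): -2100·a = -1.200 → a = ∂h/∂x = +0.0005714
Back-substitute: b = ∂h/∂y = +0.0009286.
Flow = −∇h = (-0.0005714 east, -0.0009286 north), which points southwest.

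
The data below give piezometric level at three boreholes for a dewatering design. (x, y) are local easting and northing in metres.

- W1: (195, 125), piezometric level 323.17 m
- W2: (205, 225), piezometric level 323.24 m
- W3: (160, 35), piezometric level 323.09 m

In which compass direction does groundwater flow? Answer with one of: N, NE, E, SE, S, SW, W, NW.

With h = a·x + b·y + c and W1 as origin, the differences give:
  10·a + 100·b = +0.07
  (-35)·a + (-90)·b = -0.08
Eliminate b (×(-90) and ×100, subtract): 2600·a = 1.700 → a = ∂h/∂x = +0.0006538
Back-substitute: b = ∂h/∂y = +0.0006346.
Flow = −∇h = (-0.0006538 east, -0.0006346 north), which points southwest.

SW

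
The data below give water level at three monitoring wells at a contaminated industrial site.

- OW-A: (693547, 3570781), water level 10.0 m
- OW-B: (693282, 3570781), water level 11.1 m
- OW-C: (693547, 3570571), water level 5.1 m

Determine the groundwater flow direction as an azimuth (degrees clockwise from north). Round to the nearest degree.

∂h/∂x = (11.1 − 10.0) / (693282 − 693547) = -0.004151
∂h/∂y = (5.1 − 10.0) / (3570571 − 3570781) = +0.02333
Flow direction (−∇h) has components (+0.004151 E, -0.02333 N).
Azimuth = atan2(E, N) = atan2(+0.004151, -0.02333) = 169.9° ≈ 170°.

170°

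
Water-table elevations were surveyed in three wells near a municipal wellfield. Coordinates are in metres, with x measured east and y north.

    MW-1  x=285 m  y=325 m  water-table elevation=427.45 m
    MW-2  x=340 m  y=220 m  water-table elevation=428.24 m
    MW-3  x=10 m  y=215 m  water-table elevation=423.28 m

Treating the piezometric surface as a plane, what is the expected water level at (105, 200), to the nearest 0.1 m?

Differences from MW-1: to MW-2 (Δx, Δy, Δh) = (55, -105, +0.79); to MW-3 = (-275, -110, -4.17).
Solve a·Δx + b·Δy = Δh: det = 55·(-110) − (-275)·(-105) = -34925.
∂h/∂x = [(+0.79)·(-110) − (-4.17)·(-105)] / -34925 = +0.01503
∂h/∂y = [55·(-4.17) − (-275)·(+0.79)] / -34925 = +0.0003465
h(105, 200) = 427.45 + (+0.01503)·(-180) + (+0.0003465)·(-125) = 427.45 -2.705 -0.043 = 424.702 m.

424.7 m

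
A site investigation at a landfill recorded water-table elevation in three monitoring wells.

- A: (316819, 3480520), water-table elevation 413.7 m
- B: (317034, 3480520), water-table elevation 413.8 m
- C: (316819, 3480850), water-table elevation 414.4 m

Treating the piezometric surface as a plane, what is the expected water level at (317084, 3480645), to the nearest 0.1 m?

∂h/∂x = (413.8 − 413.7) / (317034 − 316819) = +0.0004651
∂h/∂y = (414.4 − 413.7) / (3480850 − 3480520) = +0.002121
h(317084, 3480645) = 413.7 + (+0.0004651)·(265) + (+0.002121)·(125) = 413.7 +0.123 +0.265 = 414.088 m.

414.1 m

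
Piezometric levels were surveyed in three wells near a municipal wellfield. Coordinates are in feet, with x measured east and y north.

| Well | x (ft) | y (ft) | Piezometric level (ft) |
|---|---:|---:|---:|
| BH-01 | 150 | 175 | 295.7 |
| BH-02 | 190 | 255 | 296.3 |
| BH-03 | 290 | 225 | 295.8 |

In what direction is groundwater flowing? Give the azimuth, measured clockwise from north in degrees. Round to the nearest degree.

165°

Taking BH-01 as reference: BH-02−BH-01 = (40, 80, +0.6); BH-03−BH-01 = (140, 50, +0.1).
Determinant of the coordinate differences = 40·50 − 140·80 = -9200.
∂h/∂x = [(+0.6)·50 − (+0.1)·80] / -9200 = -0.002391
∂h/∂y = [40·(+0.1) − 140·(+0.6)] / -9200 = +0.008696
Flow direction (−∇h) has components (+0.002391 E, -0.008696 N).
Azimuth = atan2(E, N) = atan2(+0.002391, -0.008696) = 164.6° ≈ 165°.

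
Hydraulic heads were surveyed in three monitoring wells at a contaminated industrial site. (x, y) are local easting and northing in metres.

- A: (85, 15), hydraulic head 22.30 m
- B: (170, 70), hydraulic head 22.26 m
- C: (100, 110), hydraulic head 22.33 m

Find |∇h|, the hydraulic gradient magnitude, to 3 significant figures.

0.000868

Three-point gradient (reference A): Δ to B = (85, 55, -0.04), Δ to C = (15, 95, +0.03).
∂h/∂x = -0.0007517, ∂h/∂y = +0.0004345 (det = 7250).
|∇h| = √(-0.0007517² + 0.0004345²) = 0.0008682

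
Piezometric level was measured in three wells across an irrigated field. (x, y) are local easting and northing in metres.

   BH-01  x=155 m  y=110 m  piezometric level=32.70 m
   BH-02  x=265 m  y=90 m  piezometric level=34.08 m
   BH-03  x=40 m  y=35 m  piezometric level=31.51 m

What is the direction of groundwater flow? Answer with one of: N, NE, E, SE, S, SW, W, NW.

W

Differences from BH-01: to BH-02 (Δx, Δy, Δh) = (110, -20, +1.38); to BH-03 = (-115, -75, -1.19).
Determinant of the coordinate differences = 110·(-75) − (-115)·(-20) = -10550.
∂h/∂x = [(+1.38)·(-75) − (-1.19)·(-20)] / -10550 = +0.01207
∂h/∂y = [110·(-1.19) − (-115)·(+1.38)] / -10550 = -0.002635
Flow = −∇h = (-0.01207 east, +0.002635 north), which points west.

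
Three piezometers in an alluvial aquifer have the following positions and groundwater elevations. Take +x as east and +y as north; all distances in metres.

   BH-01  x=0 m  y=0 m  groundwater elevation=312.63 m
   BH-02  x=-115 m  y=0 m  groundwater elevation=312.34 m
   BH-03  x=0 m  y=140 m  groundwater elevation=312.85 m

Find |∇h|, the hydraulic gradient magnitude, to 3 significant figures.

∂h/∂x = (312.34 − 312.63) / (-115 − 0) = +0.002522
∂h/∂y = (312.85 − 312.63) / (140 − 0) = +0.001571
|∇h| = √(0.002522² + 0.001571²) = 0.002971

0.00297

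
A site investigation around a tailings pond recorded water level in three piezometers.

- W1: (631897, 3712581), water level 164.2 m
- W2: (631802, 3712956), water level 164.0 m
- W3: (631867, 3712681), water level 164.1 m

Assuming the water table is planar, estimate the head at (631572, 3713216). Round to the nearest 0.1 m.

162.2 m

Taking W1 as reference: W2−W1 = (-95, 375, -0.2); W3−W1 = (-30, 100, -0.1).
Solve a·Δx + b·Δy = Δh: det = (-95)·100 − (-30)·375 = 1750.
∂h/∂x = [(-0.2)·100 − (-0.1)·375] / 1750 = +0.010000
∂h/∂y = [(-95)·(-0.1) − (-30)·(-0.2)] / 1750 = +0.002000
h(631572, 3713216) = 164.2 + (+0.010000)·(-325) + (+0.002000)·(635) = 164.2 -3.250 +1.270 = 162.220 m.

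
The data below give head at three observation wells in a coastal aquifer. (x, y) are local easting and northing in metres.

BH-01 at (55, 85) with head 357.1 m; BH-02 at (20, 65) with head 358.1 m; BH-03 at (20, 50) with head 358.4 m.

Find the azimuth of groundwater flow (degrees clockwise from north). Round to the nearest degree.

Taking BH-01 as reference: BH-02−BH-01 = (-35, -20, +1.0); BH-03−BH-01 = (-35, -35, +1.3).
Solve a·Δx + b·Δy = Δh: det = (-35)·(-35) − (-35)·(-20) = 525.
∂h/∂x = [(+1.0)·(-35) − (+1.3)·(-20)] / 525 = -0.01714
∂h/∂y = [(-35)·(+1.3) − (-35)·(+1.0)] / 525 = -0.02000
Flow direction (−∇h) has components (+0.01714 E, +0.02000 N).
Azimuth = atan2(E, N) = atan2(+0.01714, +0.02000) = 40.6° ≈ 041°.

041°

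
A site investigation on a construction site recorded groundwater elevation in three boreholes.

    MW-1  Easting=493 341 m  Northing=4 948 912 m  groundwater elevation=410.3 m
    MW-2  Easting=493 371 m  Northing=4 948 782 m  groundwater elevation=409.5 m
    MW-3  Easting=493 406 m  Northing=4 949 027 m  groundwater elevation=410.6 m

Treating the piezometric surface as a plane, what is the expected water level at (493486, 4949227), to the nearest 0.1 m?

Taking MW-1 as reference: MW-2−MW-1 = (30, -130, -0.8); MW-3−MW-1 = (65, 115, +0.3).
Determinant of the coordinate differences = 30·115 − 65·(-130) = 11900.
∂h/∂x = [(-0.8)·115 − (+0.3)·(-130)] / 11900 = -0.004454
∂h/∂y = [30·(+0.3) − 65·(-0.8)] / 11900 = +0.005126
h(493486, 4949227) = 410.3 + (-0.004454)·(145) + (+0.005126)·(315) = 410.3 -0.646 +1.615 = 411.269 m.

411.3 m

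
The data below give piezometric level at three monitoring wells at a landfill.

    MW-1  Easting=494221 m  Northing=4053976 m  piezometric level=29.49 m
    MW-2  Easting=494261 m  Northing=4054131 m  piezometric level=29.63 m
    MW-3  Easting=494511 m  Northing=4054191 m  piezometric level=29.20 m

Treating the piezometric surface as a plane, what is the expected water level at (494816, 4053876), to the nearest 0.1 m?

Taking MW-1 as reference: MW-2−MW-1 = (40, 155, +0.14); MW-3−MW-1 = (290, 215, -0.29).
Determinant of the coordinate differences = 40·215 − 290·155 = -36350.
∂h/∂x = [(+0.14)·215 − (-0.29)·155] / -36350 = -0.002065
∂h/∂y = [40·(-0.29) − 290·(+0.14)] / -36350 = +0.001436
h(494816, 4053876) = 29.49 + (-0.002065)·(595) + (+0.001436)·(-100) = 29.49 -1.228 -0.144 = 28.118 m.

28.1 m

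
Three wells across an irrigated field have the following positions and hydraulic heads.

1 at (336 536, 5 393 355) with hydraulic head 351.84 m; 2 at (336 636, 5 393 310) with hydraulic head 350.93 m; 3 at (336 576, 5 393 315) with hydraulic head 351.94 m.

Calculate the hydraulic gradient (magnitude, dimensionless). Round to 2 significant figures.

0.028

With h = a·x + b·y + c and 1 as origin, the differences give:
  100·a + (-45)·b = -0.91
  40·a + (-40)·b = +0.10
Eliminate b (×(-40) and ×(-45), subtract): -2200·a = 40.900 → a = ∂h/∂x = -0.01859
Back-substitute: b = ∂h/∂y = -0.02109.
|∇h| = √(-0.01859² + -0.02109²) = 0.02811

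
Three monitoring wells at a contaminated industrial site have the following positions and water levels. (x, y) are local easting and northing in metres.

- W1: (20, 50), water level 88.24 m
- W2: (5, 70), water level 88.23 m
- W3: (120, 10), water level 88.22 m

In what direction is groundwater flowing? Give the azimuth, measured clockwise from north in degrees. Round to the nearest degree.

032°

Taking W1 as reference: W2−W1 = (-15, 20, -0.01); W3−W1 = (100, -40, -0.02).
Determinant of the coordinate differences = (-15)·(-40) − 100·20 = -1400.
∂h/∂x = [(-0.01)·(-40) − (-0.02)·20] / -1400 = -0.0005714
∂h/∂y = [(-15)·(-0.02) − 100·(-0.01)] / -1400 = -0.0009286
Flow direction (−∇h) has components (+0.0005714 E, +0.0009286 N).
Azimuth = atan2(E, N) = atan2(+0.0005714, +0.0009286) = 31.6° ≈ 032°.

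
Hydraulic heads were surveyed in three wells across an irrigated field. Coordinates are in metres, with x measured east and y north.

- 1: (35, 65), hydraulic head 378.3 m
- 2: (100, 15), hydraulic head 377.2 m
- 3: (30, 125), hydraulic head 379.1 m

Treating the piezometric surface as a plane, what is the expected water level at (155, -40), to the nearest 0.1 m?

Three-point gradient (reference 1): Δ to 2 = (65, -50, -1.1), Δ to 3 = (-5, 60, +0.8).
∂h/∂x = -0.007123, ∂h/∂y = +0.01274 (det = 3650).
h(155, -40) = 378.3 + (-0.007123)·(120) + (+0.01274)·(-105) = 378.3 -0.855 -1.338 = 376.108 m.

376.1 m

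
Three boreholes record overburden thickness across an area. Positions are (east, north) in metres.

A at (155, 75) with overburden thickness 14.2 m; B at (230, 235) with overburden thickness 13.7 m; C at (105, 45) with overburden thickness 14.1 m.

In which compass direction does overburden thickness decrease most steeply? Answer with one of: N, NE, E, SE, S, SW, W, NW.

With d = a·x + b·y + c and A as origin, the differences give:
  75·a + 160·b = -0.5
  (-50)·a + (-30)·b = -0.1
Eliminate b (×(-30) and ×160, subtract): 5750·a = 31.00 → a = ∂d/∂x = +0.005391
Back-substitute: b = ∂d/∂y = -0.005652.
Steepest decrease is along −∇f = (-0.005391 E, +0.005652 N) → northwest.

NW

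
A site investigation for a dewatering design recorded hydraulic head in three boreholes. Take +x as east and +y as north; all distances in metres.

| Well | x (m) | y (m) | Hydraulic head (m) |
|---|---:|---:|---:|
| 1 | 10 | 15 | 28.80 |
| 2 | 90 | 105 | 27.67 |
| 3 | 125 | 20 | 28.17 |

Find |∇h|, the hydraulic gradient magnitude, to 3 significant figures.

Taking 1 as reference: 2−1 = (80, 90, -1.13); 3−1 = (115, 5, -0.63).
Determinant of the coordinate differences = 80·5 − 115·90 = -9950.
∂h/∂x = [(-1.13)·5 − (-0.63)·90] / -9950 = -0.005131
∂h/∂y = [80·(-0.63) − 115·(-1.13)] / -9950 = -0.007995
|∇h| = √(-0.005131² + -0.007995²) = 0.0095

0.00950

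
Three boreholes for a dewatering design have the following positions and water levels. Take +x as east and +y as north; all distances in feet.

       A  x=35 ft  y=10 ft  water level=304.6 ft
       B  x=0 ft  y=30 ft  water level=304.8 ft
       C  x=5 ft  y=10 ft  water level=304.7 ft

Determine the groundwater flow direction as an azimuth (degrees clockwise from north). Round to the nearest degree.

141°

Differences from A: to B (Δx, Δy, Δh) = (-35, 20, +0.2); to C = (-30, 0, +0.1).
Solve a·Δx + b·Δy = Δh: det = (-35)·0 − (-30)·20 = 600.
∂h/∂x = [(+0.2)·0 − (+0.1)·20] / 600 = -0.003333
∂h/∂y = [(-35)·(+0.1) − (-30)·(+0.2)] / 600 = +0.004167
Flow direction (−∇h) has components (+0.003333 E, -0.004167 N).
Azimuth = atan2(E, N) = atan2(+0.003333, -0.004167) = 141.3° ≈ 141°.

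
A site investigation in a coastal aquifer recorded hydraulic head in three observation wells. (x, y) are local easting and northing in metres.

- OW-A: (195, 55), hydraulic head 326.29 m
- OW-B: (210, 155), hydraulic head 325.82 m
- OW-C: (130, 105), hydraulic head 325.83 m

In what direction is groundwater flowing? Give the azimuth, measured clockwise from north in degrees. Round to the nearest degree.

Taking OW-A as reference: OW-B−OW-A = (15, 100, -0.47); OW-C−OW-A = (-65, 50, -0.46).
Determinant of the coordinate differences = 15·50 − (-65)·100 = 7250.
∂h/∂x = [(-0.47)·50 − (-0.46)·100] / 7250 = +0.003103
∂h/∂y = [15·(-0.46) − (-65)·(-0.47)] / 7250 = -0.005166
Flow direction (−∇h) has components (-0.003103 E, +0.005166 N).
Azimuth = atan2(E, N) = atan2(-0.003103, +0.005166) = 329.0° ≈ 329°.

329°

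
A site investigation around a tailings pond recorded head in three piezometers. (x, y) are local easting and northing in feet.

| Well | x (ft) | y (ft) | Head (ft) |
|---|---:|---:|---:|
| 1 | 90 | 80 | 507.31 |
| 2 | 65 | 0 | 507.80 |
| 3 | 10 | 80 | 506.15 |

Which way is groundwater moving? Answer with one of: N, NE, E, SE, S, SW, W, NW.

With h = a·x + b·y + c and 1 as origin, the differences give:
  (-25)·a + (-80)·b = +0.49
  (-80)·a + 0·b = -1.16
Eliminate b (×0 and ×(-80), subtract): -6400·a = -92.800 → a = ∂h/∂x = +0.01450
Back-substitute: b = ∂h/∂y = -0.01066.
Flow = −∇h = (-0.01450 east, +0.01066 north), which points northwest.

NW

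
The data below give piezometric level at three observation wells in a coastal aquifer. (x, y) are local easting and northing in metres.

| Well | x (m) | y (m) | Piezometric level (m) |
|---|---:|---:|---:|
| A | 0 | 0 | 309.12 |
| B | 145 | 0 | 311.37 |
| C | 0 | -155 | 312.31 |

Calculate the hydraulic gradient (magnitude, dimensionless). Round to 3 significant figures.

0.0258

∂h/∂x = (311.37 − 309.12) / (145 − 0) = +0.01552
∂h/∂y = (312.31 − 309.12) / (-155 − 0) = -0.02058
|∇h| = √(0.01552² + -0.02058²) = 0.02578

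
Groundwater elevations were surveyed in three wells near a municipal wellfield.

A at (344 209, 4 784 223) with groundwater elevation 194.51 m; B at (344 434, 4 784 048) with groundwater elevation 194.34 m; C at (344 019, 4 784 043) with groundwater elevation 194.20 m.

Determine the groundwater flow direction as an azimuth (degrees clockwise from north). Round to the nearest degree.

Differences from A: to B (Δx, Δy, Δh) = (225, -175, -0.17); to C = (-190, -180, -0.31).
Determinant of the coordinate differences = 225·(-180) − (-190)·(-175) = -73750.
∂h/∂x = [(-0.17)·(-180) − (-0.31)·(-175)] / -73750 = +0.0003207
∂h/∂y = [225·(-0.31) − (-190)·(-0.17)] / -73750 = +0.001384
Flow direction (−∇h) has components (-0.0003207 E, -0.001384 N).
Azimuth = atan2(E, N) = atan2(-0.0003207, -0.001384) = 193.0° ≈ 193°.

193°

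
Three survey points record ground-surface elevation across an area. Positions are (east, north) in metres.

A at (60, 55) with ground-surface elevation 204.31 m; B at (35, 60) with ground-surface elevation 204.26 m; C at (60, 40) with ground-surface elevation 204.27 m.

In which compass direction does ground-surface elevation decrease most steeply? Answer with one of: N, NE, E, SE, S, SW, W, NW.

SW

With z = a·x + b·y + c and A as origin, the differences give:
  (-25)·a + 5·b = -0.05
  0·a + (-15)·b = -0.04
Eliminate b (×(-15) and ×5, subtract): 375·a = 0.950 → a = ∂z/∂x = +0.002533
Back-substitute: b = ∂z/∂y = +0.002667.
Steepest decrease is along −∇f = (-0.002533 E, -0.002667 N) → southwest.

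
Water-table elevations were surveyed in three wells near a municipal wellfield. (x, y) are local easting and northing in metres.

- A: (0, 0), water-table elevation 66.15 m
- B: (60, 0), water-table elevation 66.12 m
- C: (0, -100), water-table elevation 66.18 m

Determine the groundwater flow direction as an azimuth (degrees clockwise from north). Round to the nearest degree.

∂h/∂x = (66.12 − 66.15) / (60 − 0) = -0.0005000
∂h/∂y = (66.18 − 66.15) / (-100 − 0) = -0.0003000
Flow direction (−∇h) has components (+0.0005000 E, +0.0003000 N).
Azimuth = atan2(E, N) = atan2(+0.0005000, +0.0003000) = 59.0° ≈ 059°.

059°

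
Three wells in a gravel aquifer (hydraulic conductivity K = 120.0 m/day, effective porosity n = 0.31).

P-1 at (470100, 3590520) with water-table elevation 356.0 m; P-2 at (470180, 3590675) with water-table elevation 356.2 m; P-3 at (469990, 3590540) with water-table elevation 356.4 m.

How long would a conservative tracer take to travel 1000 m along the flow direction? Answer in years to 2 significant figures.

Differences from P-1: to P-2 (Δx, Δy, Δh) = (80, 155, +0.2); to P-3 = (-110, 20, +0.4).
Determinant of the coordinate differences = 80·20 − (-110)·155 = 18650.
∂h/∂x = [(+0.2)·20 − (+0.4)·155] / 18650 = -0.003110
∂h/∂y = [80·(+0.4) − (-110)·(+0.2)] / 18650 = +0.002895
|∇h| = √(-0.003110² + 0.002895²) = 0.004249
Seepage velocity v = K·i/n = 120.0 × 0.004249 / 0.31 = 1.645 m/day.
t = 1000 / 1.645 = 607.9 days = 1.66 years.

1.7 years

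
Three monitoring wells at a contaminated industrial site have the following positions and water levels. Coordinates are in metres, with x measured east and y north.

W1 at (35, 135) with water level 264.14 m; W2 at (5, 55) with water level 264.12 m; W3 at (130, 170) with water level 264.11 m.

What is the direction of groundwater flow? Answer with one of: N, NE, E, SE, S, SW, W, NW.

SE

With h = a·x + b·y + c and W1 as origin, the differences give:
  (-30)·a + (-80)·b = -0.02
  95·a + 35·b = -0.03
Eliminate b (×35 and ×(-80), subtract): 6550·a = -3.100 → a = ∂h/∂x = -0.0004733
Back-substitute: b = ∂h/∂y = +0.0004275.
Flow = −∇h = (+0.0004733 east, -0.0004275 north), which points southeast.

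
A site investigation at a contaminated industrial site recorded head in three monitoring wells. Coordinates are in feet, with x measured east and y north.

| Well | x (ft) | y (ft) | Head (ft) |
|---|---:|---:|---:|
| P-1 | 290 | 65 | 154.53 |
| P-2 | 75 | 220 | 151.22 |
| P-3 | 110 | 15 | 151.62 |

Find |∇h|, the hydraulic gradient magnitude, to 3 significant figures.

0.0160

Taking P-1 as reference: P-2−P-1 = (-215, 155, -3.31); P-3−P-1 = (-180, -50, -2.91).
Solve a·Δx + b·Δy = Δh: det = (-215)·(-50) − (-180)·155 = 38650.
∂h/∂x = [(-3.31)·(-50) − (-2.91)·155] / 38650 = +0.01595
∂h/∂y = [(-215)·(-2.91) − (-180)·(-3.31)] / 38650 = +0.0007723
|∇h| = √(0.01595² + 0.0007723²) = 0.01597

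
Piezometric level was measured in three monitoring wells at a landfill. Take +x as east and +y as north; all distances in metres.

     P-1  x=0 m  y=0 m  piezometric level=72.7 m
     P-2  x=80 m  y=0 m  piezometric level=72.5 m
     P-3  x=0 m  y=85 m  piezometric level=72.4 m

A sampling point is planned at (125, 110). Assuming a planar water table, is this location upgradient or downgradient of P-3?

downgradient

∂h/∂x = (72.5 − 72.7) / (80 − 0) = -0.002500
∂h/∂y = (72.4 − 72.7) / (85 − 0) = -0.003529
Head at (125, 110) = 72.7 + (-0.002500)·(125) + (-0.003529)·(110) = 72.00 m.
That is lower than the 72.4 m at P-3, so the point is downgradient.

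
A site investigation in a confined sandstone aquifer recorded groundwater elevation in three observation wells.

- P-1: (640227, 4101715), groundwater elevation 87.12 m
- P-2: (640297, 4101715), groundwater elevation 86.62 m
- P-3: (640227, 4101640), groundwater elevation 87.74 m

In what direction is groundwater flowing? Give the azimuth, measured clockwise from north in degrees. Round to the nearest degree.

041°

∂h/∂x = (86.62 − 87.12) / (640297 − 640227) = -0.007143
∂h/∂y = (87.74 − 87.12) / (4101640 − 4101715) = -0.008267
Flow direction (−∇h) has components (+0.007143 E, +0.008267 N).
Azimuth = atan2(E, N) = atan2(+0.007143, +0.008267) = 40.8° ≈ 041°.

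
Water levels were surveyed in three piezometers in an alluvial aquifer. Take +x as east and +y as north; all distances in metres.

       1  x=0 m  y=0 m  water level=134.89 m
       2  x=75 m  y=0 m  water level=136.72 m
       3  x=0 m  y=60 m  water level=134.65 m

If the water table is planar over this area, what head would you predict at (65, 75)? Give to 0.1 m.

136.2 m

∂h/∂x = (136.72 − 134.89) / (75 − 0) = +0.02440
∂h/∂y = (134.65 − 134.89) / (60 − 0) = -0.004000
h(65, 75) = 134.89 + (+0.02440)·(65) + (-0.004000)·(75) = 134.89 +1.586 -0.300 = 136.176 m.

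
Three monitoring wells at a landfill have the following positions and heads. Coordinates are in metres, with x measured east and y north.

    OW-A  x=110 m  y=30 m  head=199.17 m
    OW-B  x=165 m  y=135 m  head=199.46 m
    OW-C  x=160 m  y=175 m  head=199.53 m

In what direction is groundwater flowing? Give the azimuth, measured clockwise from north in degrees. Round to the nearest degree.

219°

Taking OW-A as reference: OW-B−OW-A = (55, 105, +0.29); OW-C−OW-A = (50, 145, +0.36).
Solve a·Δx + b·Δy = Δh: det = 55·145 − 50·105 = 2725.
∂h/∂x = [(+0.29)·145 − (+0.36)·105] / 2725 = +0.001560
∂h/∂y = [55·(+0.36) − 50·(+0.29)] / 2725 = +0.001945
Flow direction (−∇h) has components (-0.001560 E, -0.001945 N).
Azimuth = atan2(E, N) = atan2(-0.001560, -0.001945) = 218.7° ≈ 219°.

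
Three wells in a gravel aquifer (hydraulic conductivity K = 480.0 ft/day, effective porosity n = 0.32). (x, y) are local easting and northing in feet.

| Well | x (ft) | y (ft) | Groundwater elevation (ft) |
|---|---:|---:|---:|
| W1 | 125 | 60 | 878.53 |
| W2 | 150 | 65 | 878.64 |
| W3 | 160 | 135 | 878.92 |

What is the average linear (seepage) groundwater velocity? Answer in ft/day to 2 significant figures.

Differences from W1: to W2 (Δx, Δy, Δh) = (25, 5, +0.11); to W3 = (35, 75, +0.39).
Determinant of the coordinate differences = 25·75 − 35·5 = 1700.
∂h/∂x = [(+0.11)·75 − (+0.39)·5] / 1700 = +0.003706
∂h/∂y = [25·(+0.39) − 35·(+0.11)] / 1700 = +0.003471
|∇h| = √(0.003706² + 0.003471²) = 0.005078
Seepage velocity v = K·i/n = 480.0 × 0.005078 / 0.32 = 7.617 ft/day.

7.6 ft/day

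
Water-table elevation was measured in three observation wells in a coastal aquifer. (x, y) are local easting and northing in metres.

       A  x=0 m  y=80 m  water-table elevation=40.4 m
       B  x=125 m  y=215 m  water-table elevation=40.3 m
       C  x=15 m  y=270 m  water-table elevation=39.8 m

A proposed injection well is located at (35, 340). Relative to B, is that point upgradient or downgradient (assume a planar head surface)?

With h = a·x + b·y + c and A as origin, the differences give:
  125·a + 135·b = -0.1
  15·a + 190·b = -0.6
Eliminate b (×190 and ×135, subtract): 21725·a = 62.00 → a = ∂h/∂x = +0.002854
Back-substitute: b = ∂h/∂y = -0.003383.
Head at (35, 340) = 40.4 + (+0.002854)·(35) + (-0.003383)·(260) = 39.62 m.
That is lower than the 40.3 m at B, so the point is downgradient.

downgradient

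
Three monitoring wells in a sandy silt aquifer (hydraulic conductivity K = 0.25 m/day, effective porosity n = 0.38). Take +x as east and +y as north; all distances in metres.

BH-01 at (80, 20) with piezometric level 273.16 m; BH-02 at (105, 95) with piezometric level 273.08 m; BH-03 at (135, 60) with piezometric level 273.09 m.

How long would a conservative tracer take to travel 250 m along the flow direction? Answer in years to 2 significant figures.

970 years

With h = a·x + b·y + c and BH-01 as origin, the differences give:
  25·a + 75·b = -0.08
  55·a + 40·b = -0.07
Eliminate b (×40 and ×75, subtract): -3125·a = 2.050 → a = ∂h/∂x = -0.0006560
Back-substitute: b = ∂h/∂y = -0.0008480.
|∇h| = √(-0.0006560² + -0.0008480²) = 0.001072
Seepage velocity v = K·i/n = 0.25 × 0.001072 / 0.38 = 0.0007053 m/day.
t = 250 / 0.0007053 = 3.545e+05 days = 971 years.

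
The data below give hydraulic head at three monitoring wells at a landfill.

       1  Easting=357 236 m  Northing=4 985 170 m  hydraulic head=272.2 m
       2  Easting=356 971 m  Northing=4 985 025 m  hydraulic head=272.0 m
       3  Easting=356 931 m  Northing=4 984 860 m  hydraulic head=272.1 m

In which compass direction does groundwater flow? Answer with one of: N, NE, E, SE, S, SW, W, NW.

Differences from 1: to 2 (Δx, Δy, Δh) = (-265, -145, -0.2); to 3 = (-305, -310, -0.1).
Determinant of the coordinate differences = (-265)·(-310) − (-305)·(-145) = 37925.
∂h/∂x = [(-0.2)·(-310) − (-0.1)·(-145)] / 37925 = +0.001252
∂h/∂y = [(-265)·(-0.1) − (-305)·(-0.2)] / 37925 = -0.0009097
Flow = −∇h = (-0.001252 east, +0.0009097 north), which points northwest.

NW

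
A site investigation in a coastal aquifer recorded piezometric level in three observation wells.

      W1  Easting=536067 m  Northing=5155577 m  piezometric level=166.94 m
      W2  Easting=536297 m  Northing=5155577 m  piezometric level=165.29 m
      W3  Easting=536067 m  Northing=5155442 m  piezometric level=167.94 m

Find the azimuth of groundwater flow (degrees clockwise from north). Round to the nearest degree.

∂h/∂x = (165.29 − 166.94) / (536297 − 536067) = -0.007174
∂h/∂y = (167.94 − 166.94) / (5155442 − 5155577) = -0.007407
Flow direction (−∇h) has components (+0.007174 E, +0.007407 N).
Azimuth = atan2(E, N) = atan2(+0.007174, +0.007407) = 44.1° ≈ 044°.

044°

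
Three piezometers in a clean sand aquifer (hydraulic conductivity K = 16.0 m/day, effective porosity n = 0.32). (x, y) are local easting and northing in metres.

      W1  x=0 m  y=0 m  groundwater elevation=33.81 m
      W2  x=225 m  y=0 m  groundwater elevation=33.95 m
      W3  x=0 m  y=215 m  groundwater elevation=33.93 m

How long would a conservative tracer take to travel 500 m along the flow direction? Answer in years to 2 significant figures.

∂h/∂x = (33.95 − 33.81) / (225 − 0) = +0.0006222
∂h/∂y = (33.93 − 33.81) / (215 − 0) = +0.0005581
|∇h| = √(0.0006222² + 0.0005581²) = 0.0008358
Seepage velocity v = K·i/n = 16.0 × 0.0008358 / 0.32 = 0.04179 m/day.
t = 500 / 0.04179 = 1.196e+04 days = 32.7 years.

33 years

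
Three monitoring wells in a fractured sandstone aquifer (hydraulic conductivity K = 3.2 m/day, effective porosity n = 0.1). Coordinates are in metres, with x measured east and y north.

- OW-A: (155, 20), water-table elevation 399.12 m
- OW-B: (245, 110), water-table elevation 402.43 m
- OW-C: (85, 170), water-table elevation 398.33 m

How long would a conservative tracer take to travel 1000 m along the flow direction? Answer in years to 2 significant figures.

2.9 years

Taking OW-A as reference: OW-B−OW-A = (90, 90, +3.31); OW-C−OW-A = (-70, 150, -0.79).
Determinant of the coordinate differences = 90·150 − (-70)·90 = 19800.
∂h/∂x = [(+3.31)·150 − (-0.79)·90] / 19800 = +0.02867
∂h/∂y = [90·(-0.79) − (-70)·(+3.31)] / 19800 = +0.008111
|∇h| = √(0.02867² + 0.008111²) = 0.0298
Seepage velocity v = K·i/n = 3.2 × 0.0298 / 0.1 = 0.9536 m/day.
t = 1000 / 0.9536 = 1049 days = 2.87 years.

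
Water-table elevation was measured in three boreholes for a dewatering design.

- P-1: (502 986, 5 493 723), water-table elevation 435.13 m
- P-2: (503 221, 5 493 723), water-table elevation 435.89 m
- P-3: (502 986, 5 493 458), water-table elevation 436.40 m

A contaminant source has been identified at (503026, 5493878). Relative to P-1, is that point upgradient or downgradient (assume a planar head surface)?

∂h/∂x = (435.89 − 435.13) / (503221 − 502986) = +0.003234
∂h/∂y = (436.40 − 435.13) / (5493458 − 5493723) = -0.004792
Head at (503026, 5493878) = 435.13 + (+0.003234)·(40) + (-0.004792)·(155) = 434.52 m.
That is lower than the 435.13 m at P-1, so the point is downgradient.

downgradient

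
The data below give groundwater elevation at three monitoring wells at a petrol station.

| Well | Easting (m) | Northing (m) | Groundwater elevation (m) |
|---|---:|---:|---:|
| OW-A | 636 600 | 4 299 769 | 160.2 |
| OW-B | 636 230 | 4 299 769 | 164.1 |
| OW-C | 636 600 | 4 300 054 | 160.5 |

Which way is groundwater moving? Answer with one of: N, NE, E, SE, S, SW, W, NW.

∂h/∂x = (164.1 − 160.2) / (636230 − 636600) = -0.01054
∂h/∂y = (160.5 − 160.2) / (4300054 − 4299769) = +0.001053
Flow = −∇h = (+0.01054 east, -0.001053 north), which points east.

E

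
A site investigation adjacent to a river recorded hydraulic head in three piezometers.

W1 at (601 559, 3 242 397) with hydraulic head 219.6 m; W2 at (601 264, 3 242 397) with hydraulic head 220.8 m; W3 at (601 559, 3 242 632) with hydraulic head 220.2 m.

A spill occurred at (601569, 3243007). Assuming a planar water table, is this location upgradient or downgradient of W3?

upgradient

∂h/∂x = (220.8 − 219.6) / (601264 − 601559) = -0.004068
∂h/∂y = (220.2 − 219.6) / (3242632 − 3242397) = +0.002553
Head at (601569, 3243007) = 219.6 + (-0.004068)·(10) + (+0.002553)·(610) = 221.12 m.
That is higher than the 220.2 m at W3, so the point is upgradient.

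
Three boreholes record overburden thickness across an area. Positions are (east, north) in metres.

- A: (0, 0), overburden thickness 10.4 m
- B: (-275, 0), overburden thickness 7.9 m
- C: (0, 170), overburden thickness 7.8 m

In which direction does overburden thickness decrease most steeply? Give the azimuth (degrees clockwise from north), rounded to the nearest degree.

∂d/∂x = (7.9 − 10.4) / (-275 − 0) = +0.009091
∂d/∂y = (7.8 − 10.4) / (170 − 0) = -0.01529
Steepest decrease is along −∇f: components (-0.009091 E, +0.01529 N).
Azimuth = atan2(-0.009091, +0.01529) = 329.3° ≈ 329°.

329°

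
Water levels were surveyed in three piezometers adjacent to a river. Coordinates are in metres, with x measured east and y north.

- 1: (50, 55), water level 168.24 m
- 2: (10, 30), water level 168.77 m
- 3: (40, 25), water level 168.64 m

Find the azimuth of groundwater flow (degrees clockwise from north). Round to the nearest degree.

Differences from 1: to 2 (Δx, Δy, Δh) = (-40, -25, +0.53); to 3 = (-10, -30, +0.40).
Solve a·Δx + b·Δy = Δh: det = (-40)·(-30) − (-10)·(-25) = 950.
∂h/∂x = [(+0.53)·(-30) − (+0.40)·(-25)] / 950 = -0.006211
∂h/∂y = [(-40)·(+0.40) − (-10)·(+0.53)] / 950 = -0.01126
Flow direction (−∇h) has components (+0.006211 E, +0.01126 N).
Azimuth = atan2(E, N) = atan2(+0.006211, +0.01126) = 28.9° ≈ 029°.

029°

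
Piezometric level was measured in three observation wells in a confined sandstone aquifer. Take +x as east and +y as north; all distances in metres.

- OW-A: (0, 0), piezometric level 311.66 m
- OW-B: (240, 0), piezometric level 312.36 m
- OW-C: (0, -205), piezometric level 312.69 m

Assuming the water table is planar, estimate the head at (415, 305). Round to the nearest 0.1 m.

311.3 m

∂h/∂x = (312.36 − 311.66) / (240 − 0) = +0.002917
∂h/∂y = (312.69 − 311.66) / (-205 − 0) = -0.005024
h(415, 305) = 311.66 + (+0.002917)·(415) + (-0.005024)·(305) = 311.66 +1.210 -1.532 = 311.338 m.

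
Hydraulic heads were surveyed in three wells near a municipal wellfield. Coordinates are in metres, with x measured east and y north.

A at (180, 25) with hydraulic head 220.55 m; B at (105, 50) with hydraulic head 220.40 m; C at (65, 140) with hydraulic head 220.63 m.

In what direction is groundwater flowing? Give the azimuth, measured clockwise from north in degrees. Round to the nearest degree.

220°

Differences from A: to B (Δx, Δy, Δh) = (-75, 25, -0.15); to C = (-115, 115, +0.08).
Determinant of the coordinate differences = (-75)·115 − (-115)·25 = -5750.
∂h/∂x = [(-0.15)·115 − (+0.08)·25] / -5750 = +0.003348
∂h/∂y = [(-75)·(+0.08) − (-115)·(-0.15)] / -5750 = +0.004043
Flow direction (−∇h) has components (-0.003348 E, -0.004043 N).
Azimuth = atan2(E, N) = atan2(-0.003348, -0.004043) = 219.6° ≈ 220°.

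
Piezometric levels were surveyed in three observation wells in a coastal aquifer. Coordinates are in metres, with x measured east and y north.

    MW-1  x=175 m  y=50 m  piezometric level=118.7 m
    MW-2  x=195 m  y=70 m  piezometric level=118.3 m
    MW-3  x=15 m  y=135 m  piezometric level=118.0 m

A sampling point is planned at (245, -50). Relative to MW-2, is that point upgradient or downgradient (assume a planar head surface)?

Differences from MW-1: to MW-2 (Δx, Δy, Δh) = (20, 20, -0.4); to MW-3 = (-160, 85, -0.7).
Solve a·Δx + b·Δy = Δh: det = 20·85 − (-160)·20 = 4900.
∂h/∂x = [(-0.4)·85 − (-0.7)·20] / 4900 = -0.004082
∂h/∂y = [20·(-0.7) − (-160)·(-0.4)] / 4900 = -0.01592
Head at (245, -50) = 118.7 + (-0.004082)·(70) + (-0.01592)·(-100) = 120.01 m.
That is higher than the 118.3 m at MW-2, so the point is upgradient.

upgradient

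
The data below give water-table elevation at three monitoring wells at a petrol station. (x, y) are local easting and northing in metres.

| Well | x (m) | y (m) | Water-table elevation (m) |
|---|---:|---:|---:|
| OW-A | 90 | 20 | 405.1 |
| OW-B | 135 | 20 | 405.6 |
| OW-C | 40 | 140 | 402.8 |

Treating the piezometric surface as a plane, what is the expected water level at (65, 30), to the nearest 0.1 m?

404.7 m

Differences from OW-A: to OW-B (Δx, Δy, Δh) = (45, 0, +0.5); to OW-C = (-50, 120, -2.3).
Determinant of the coordinate differences = 45·120 − (-50)·0 = 5400.
∂h/∂x = [(+0.5)·120 − (-2.3)·0] / 5400 = +0.01111
∂h/∂y = [45·(-2.3) − (-50)·(+0.5)] / 5400 = -0.01454
h(65, 30) = 405.1 + (+0.01111)·(-25) + (-0.01454)·(10) = 405.1 -0.278 -0.145 = 404.677 m.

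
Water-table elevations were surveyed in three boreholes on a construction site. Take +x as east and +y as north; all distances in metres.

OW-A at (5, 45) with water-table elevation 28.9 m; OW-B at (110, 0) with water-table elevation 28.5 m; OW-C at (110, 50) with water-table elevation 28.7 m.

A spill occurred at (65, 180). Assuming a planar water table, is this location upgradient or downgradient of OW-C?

upgradient

Taking OW-A as reference: OW-B−OW-A = (105, -45, -0.4); OW-C−OW-A = (105, 5, -0.2).
Solve a·Δx + b·Δy = Δh: det = 105·5 − 105·(-45) = 5250.
∂h/∂x = [(-0.4)·5 − (-0.2)·(-45)] / 5250 = -0.002095
∂h/∂y = [105·(-0.2) − 105·(-0.4)] / 5250 = +0.004000
Head at (65, 180) = 28.9 + (-0.002095)·(60) + (+0.004000)·(135) = 29.31 m.
That is higher than the 28.7 m at OW-C, so the point is upgradient.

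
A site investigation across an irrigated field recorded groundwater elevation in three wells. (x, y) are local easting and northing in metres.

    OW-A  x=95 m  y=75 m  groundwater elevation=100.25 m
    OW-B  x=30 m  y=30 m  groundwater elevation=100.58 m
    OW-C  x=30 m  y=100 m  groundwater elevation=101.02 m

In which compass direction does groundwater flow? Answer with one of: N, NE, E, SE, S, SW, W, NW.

Three-point gradient (reference OW-A): Δ to OW-B = (-65, -45, +0.33), Δ to OW-C = (-65, 25, +0.77).
∂h/∂x = -0.009429, ∂h/∂y = +0.006286 (det = -4550).
Flow = −∇h = (+0.009429 east, -0.006286 north), which points southeast.

SE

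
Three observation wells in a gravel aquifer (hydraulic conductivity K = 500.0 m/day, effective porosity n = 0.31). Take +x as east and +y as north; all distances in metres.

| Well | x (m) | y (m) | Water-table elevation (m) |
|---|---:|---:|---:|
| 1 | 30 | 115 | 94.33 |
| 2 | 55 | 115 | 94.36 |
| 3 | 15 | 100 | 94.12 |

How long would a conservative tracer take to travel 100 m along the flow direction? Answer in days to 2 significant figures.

Taking 1 as reference: 2−1 = (25, 0, +0.03); 3−1 = (-15, -15, -0.21).
Solve a·Δx + b·Δy = Δh: det = 25·(-15) − (-15)·0 = -375.
∂h/∂x = [(+0.03)·(-15) − (-0.21)·0] / -375 = +0.001200
∂h/∂y = [25·(-0.21) − (-15)·(+0.03)] / -375 = +0.01280
|∇h| = √(0.001200² + 0.01280²) = 0.01286
Seepage velocity v = K·i/n = 500.0 × 0.01286 / 0.31 = 20.74 m/day.
t = 100 / 20.74 = 4.822 days.

4.8 days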